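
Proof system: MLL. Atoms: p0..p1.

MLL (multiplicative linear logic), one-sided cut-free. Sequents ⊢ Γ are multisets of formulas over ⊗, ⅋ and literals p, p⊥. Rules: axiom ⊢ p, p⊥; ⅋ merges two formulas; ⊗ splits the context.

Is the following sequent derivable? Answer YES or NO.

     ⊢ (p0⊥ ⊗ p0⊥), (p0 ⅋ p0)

Derivation trace:
[⅋]  ⊢ (p0⊥ ⊗ p0⊥), (p0 ⅋ p0)
  [⊗]  ⊢ p0, p0, (p0⊥ ⊗ p0⊥)
    [Ax]  ⊢ p0, p0⊥
    [Ax]  ⊢ p0, p0⊥

Result: YES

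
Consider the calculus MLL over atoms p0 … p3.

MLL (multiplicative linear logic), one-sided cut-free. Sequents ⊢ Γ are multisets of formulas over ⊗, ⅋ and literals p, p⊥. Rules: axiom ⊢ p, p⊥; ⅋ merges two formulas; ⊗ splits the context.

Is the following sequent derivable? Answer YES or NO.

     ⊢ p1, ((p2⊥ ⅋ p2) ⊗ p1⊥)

Derivation trace:
[⊗]  ⊢ p1, ((p2⊥ ⅋ p2) ⊗ p1⊥)
  [⅋]  ⊢ (p2⊥ ⅋ p2)
    [Ax]  ⊢ p2, p2⊥
  [Ax]  ⊢ p1, p1⊥

Result: YES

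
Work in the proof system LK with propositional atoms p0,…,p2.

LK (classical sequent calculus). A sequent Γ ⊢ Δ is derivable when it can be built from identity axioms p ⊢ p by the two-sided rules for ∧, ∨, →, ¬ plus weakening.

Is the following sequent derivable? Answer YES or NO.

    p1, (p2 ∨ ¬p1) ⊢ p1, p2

Proof tree:
[∨L] p1, (p2 ∨ ¬p1) ⊢ p1, p2
  [Ax] p2 ⊢ p2
  [WR] p1, ¬p1 ⊢ p1
    [¬L] p1, ¬p1 ⊢ 
      [Ax] p1 ⊢ p1

Result: YES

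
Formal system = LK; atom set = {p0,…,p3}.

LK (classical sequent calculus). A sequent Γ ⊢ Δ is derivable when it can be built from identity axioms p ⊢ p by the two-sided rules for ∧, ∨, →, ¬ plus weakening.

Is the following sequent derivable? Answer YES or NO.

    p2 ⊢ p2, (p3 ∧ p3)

Derivation (root first):
[∧R] p2 ⊢ p2, (p3 ∧ p3)
  [WR] p2 ⊢ p2, p3
    [Ax] p2 ⊢ p2
  [WR] p2 ⊢ p2, p3
    [Ax] p2 ⊢ p2

Result: YES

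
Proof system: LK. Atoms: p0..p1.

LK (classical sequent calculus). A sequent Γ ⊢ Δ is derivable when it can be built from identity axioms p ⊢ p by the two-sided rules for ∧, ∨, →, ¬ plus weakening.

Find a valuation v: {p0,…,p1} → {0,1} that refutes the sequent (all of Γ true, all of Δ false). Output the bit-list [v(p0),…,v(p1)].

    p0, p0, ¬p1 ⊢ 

Enumerate valuations to refute Γ ⊢ Δ:
  v=00: Γ:[p0=F, p0=F, ¬p1=T] Δ:[] refutes=False
  v=01: Γ:[p0=F, p0=F, ¬p1=F] Δ:[] refutes=False
  v=10: Γ:[p0=T, p0=T, ¬p1=T] Δ:[] refutes=True  ← countermodel

Result: [1, 0]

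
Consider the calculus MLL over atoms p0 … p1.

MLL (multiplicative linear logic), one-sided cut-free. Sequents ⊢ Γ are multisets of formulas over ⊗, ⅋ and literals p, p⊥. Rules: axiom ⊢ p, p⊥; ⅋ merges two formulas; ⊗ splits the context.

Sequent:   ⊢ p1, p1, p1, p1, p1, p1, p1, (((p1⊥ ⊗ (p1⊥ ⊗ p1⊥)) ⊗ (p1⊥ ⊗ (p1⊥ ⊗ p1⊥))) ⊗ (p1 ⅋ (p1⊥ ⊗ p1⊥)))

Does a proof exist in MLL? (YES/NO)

Derivation (root first):
[⊗]  ⊢ p1, p1, p1, p1, p1, p1, p1, (((p1⊥ ⊗ (p1⊥ ⊗ p1⊥)) ⊗ (p1⊥ ⊗ (p1⊥ ⊗ p1⊥))) ⊗ (p1 ⅋ (p1⊥ ⊗ p1⊥)))
  [⊗]  ⊢ p1, p1, p1, p1, p1, p1, ((p1⊥ ⊗ (p1⊥ ⊗ p1⊥)) ⊗ (p1⊥ ⊗ (p1⊥ ⊗ p1⊥)))
    [⊗]  ⊢ p1, p1, p1, (p1⊥ ⊗ (p1⊥ ⊗ p1⊥))
      [Ax]  ⊢ p1, p1⊥
      [⊗]  ⊢ p1, p1, (p1⊥ ⊗ p1⊥)
        [Ax]  ⊢ p1, p1⊥
        [Ax]  ⊢ p1, p1⊥
    [⊗]  ⊢ p1, p1, p1, (p1⊥ ⊗ (p1⊥ ⊗ p1⊥))
      [Ax]  ⊢ p1, p1⊥
      [⊗]  ⊢ p1, p1, (p1⊥ ⊗ p1⊥)
        [Ax]  ⊢ p1, p1⊥
        [Ax]  ⊢ p1, p1⊥
  [⅋]  ⊢ p1, (p1 ⅋ (p1⊥ ⊗ p1⊥))
    [⊗]  ⊢ p1, p1, (p1⊥ ⊗ p1⊥)
      [Ax]  ⊢ p1, p1⊥
      [Ax]  ⊢ p1, p1⊥

Result: YES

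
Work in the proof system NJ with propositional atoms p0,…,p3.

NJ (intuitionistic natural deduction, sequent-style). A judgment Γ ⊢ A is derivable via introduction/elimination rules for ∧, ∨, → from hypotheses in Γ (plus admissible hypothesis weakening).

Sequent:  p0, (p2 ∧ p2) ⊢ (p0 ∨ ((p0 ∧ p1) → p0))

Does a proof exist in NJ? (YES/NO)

Proof tree:
[∨I₂] p0, (p2 ∧ p2) ⊢ (p0 ∨ ((p0 ∧ p1) → p0))
  [Wk] p0, (p2 ∧ p2) ⊢ ((p0 ∧ p1) → p0)
    [→I] p0 ⊢ ((p0 ∧ p1) → p0)
      [Wk] p0, (p0 ∧ p1) ⊢ p0
        [Ax] p0 ⊢ p0

Result: YES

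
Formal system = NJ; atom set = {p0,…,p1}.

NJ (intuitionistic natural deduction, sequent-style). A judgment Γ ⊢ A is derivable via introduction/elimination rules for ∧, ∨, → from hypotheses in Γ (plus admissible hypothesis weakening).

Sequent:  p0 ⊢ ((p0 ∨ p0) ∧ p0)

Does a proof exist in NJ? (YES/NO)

Derivation trace:
[∧I] p0 ⊢ ((p0 ∨ p0) ∧ p0)
  [∨I₁] p0 ⊢ (p0 ∨ p0)
    [Ax] p0 ⊢ p0
  [Ax] p0 ⊢ p0

Result: YES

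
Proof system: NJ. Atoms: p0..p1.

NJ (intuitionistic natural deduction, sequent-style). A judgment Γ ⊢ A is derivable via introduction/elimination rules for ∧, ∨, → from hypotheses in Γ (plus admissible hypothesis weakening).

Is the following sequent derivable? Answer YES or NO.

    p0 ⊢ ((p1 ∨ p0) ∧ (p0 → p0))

Proof tree:
[∧I] p0 ⊢ ((p1 ∨ p0) ∧ (p0 → p0))
  [∨I₂] p0 ⊢ (p1 ∨ p0)
    [Ax] p0 ⊢ p0
  [→I]  ⊢ (p0 → p0)
    [Ax] p0 ⊢ p0

Result: YES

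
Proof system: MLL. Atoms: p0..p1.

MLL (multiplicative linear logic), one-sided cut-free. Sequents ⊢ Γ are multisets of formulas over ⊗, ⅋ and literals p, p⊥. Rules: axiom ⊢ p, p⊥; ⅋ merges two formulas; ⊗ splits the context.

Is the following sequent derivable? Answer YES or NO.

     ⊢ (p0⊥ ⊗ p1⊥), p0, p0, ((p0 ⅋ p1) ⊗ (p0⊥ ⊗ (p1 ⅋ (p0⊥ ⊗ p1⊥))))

Proof tree:
[⊗]  ⊢ (p0⊥ ⊗ p1⊥), p0, p0, ((p0 ⅋ p1) ⊗ (p0⊥ ⊗ (p1 ⅋ (p0⊥ ⊗ p1⊥))))
  [⅋]  ⊢ (p0⊥ ⊗ p1⊥), (p0 ⅋ p1)
    [⊗]  ⊢ p0, p1, (p0⊥ ⊗ p1⊥)
      [Ax]  ⊢ p0, p0⊥
      [Ax]  ⊢ p1, p1⊥
  [⊗]  ⊢ p0, p0, (p0⊥ ⊗ (p1 ⅋ (p0⊥ ⊗ p1⊥)))
    [Ax]  ⊢ p0, p0⊥
    [⅋]  ⊢ p0, (p1 ⅋ (p0⊥ ⊗ p1⊥))
      [⊗]  ⊢ p0, p1, (p0⊥ ⊗ p1⊥)
        [Ax]  ⊢ p0, p0⊥
        [Ax]  ⊢ p1, p1⊥

Result: YES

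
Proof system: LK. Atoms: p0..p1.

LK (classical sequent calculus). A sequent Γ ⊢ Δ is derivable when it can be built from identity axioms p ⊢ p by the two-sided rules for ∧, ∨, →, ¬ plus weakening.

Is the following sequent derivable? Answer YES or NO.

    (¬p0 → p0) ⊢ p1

Truth-table refutation:
  v=00: Γ:[(¬p0 → p0)=F] Δ:[p1=F] refutes=False
  v=01: Γ:[(¬p0 → p0)=F] Δ:[p1=T] refutes=False
  v=10: Γ:[(¬p0 → p0)=T] Δ:[p1=F] refutes=True  ← countermodel

Result: NO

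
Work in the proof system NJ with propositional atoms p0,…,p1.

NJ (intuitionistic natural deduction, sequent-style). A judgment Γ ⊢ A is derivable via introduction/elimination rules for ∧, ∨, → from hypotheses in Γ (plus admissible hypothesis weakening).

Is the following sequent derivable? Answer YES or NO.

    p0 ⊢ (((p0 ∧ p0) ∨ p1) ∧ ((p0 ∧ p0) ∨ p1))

Derivation trace:
[∧I] p0 ⊢ (((p0 ∧ p0) ∨ p1) ∧ ((p0 ∧ p0) ∨ p1))
  [∨I₁] p0 ⊢ ((p0 ∧ p0) ∨ p1)
    [∧I] p0 ⊢ (p0 ∧ p0)
      [Ax] p0 ⊢ p0
      [Ax] p0 ⊢ p0
  [∨I₁] p0 ⊢ ((p0 ∧ p0) ∨ p1)
    [∧I] p0 ⊢ (p0 ∧ p0)
      [Ax] p0 ⊢ p0
      [Ax] p0 ⊢ p0

Result: YES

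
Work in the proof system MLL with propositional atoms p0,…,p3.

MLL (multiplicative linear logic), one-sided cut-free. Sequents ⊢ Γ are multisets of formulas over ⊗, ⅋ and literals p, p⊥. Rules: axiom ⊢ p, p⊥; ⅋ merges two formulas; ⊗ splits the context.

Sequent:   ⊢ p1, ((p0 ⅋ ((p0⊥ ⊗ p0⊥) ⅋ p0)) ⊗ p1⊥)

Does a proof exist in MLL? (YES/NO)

Proof tree:
[⊗]  ⊢ p1, ((p0 ⅋ ((p0⊥ ⊗ p0⊥) ⅋ p0)) ⊗ p1⊥)
  [⅋]  ⊢ (p0 ⅋ ((p0⊥ ⊗ p0⊥) ⅋ p0))
    [⅋]  ⊢ p0, ((p0⊥ ⊗ p0⊥) ⅋ p0)
      [⊗]  ⊢ p0, p0, (p0⊥ ⊗ p0⊥)
        [Ax]  ⊢ p0, p0⊥
        [Ax]  ⊢ p0, p0⊥
  [Ax]  ⊢ p1, p1⊥

Result: YES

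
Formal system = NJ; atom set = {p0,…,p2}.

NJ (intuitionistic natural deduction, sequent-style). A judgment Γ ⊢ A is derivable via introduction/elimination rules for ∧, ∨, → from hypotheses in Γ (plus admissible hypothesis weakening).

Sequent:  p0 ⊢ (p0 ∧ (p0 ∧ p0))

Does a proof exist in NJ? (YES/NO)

Proof tree:
[∧I] p0 ⊢ (p0 ∧ (p0 ∧ p0))
  [Ax] p0 ⊢ p0
  [∧I] p0 ⊢ (p0 ∧ p0)
    [Ax] p0 ⊢ p0
    [Ax] p0 ⊢ p0

Result: YES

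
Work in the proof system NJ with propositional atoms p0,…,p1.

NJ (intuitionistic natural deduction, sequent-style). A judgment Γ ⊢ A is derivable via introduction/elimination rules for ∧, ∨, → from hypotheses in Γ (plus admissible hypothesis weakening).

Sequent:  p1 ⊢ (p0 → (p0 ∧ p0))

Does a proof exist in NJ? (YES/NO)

Derivation (root first):
[→I] p1 ⊢ (p0 → (p0 ∧ p0))
  [Wk] p0, p1 ⊢ (p0 ∧ p0)
    [∧I] p0 ⊢ (p0 ∧ p0)
      [Ax] p0 ⊢ p0
      [Ax] p0 ⊢ p0

Result: YES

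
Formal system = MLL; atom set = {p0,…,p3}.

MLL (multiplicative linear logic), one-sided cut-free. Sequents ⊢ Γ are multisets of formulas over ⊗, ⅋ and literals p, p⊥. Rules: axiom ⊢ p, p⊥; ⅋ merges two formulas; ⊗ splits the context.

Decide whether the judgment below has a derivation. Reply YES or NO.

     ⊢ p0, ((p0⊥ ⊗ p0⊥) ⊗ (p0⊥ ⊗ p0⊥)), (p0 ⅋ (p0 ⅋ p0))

Derivation (root first):
[⅋]  ⊢ p0, ((p0⊥ ⊗ p0⊥) ⊗ (p0⊥ ⊗ p0⊥)), (p0 ⅋ (p0 ⅋ p0))
  [⅋]  ⊢ p0, p0, ((p0⊥ ⊗ p0⊥) ⊗ (p0⊥ ⊗ p0⊥)), (p0 ⅋ p0)
    [⊗]  ⊢ p0, p0, p0, p0, ((p0⊥ ⊗ p0⊥) ⊗ (p0⊥ ⊗ p0⊥))
      [⊗]  ⊢ p0, p0, (p0⊥ ⊗ p0⊥)
        [Ax]  ⊢ p0, p0⊥
        [Ax]  ⊢ p0, p0⊥
      [⊗]  ⊢ p0, p0, (p0⊥ ⊗ p0⊥)
        [Ax]  ⊢ p0, p0⊥
        [Ax]  ⊢ p0, p0⊥

Result: YES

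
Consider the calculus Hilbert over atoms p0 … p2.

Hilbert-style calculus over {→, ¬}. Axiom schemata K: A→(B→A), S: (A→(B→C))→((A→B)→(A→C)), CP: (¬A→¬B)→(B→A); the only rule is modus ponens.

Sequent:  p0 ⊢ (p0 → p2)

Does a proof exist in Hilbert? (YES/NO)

Enumerate valuations to refute Γ ⊢ Δ:
  v=000: Γ:[p0=F] Δ:[(p0 → p2)=T] refutes=False
  v=001: Γ:[p0=F] Δ:[(p0 → p2)=T] refutes=False
  v=010: Γ:[p0=F] Δ:[(p0 → p2)=T] refutes=False
  v=011: Γ:[p0=F] Δ:[(p0 → p2)=T] refutes=False
  v=100: Γ:[p0=T] Δ:[(p0 → p2)=F] refutes=True  ← countermodel

Result: NO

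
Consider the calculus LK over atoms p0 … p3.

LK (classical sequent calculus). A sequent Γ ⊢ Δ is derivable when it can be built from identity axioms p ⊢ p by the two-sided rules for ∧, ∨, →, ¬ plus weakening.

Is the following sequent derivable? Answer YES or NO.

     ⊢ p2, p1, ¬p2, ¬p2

Derivation (root first):
[¬R]  ⊢ p2, p1, ¬p2, ¬p2
  [¬R] p2 ⊢ p2, p1, ¬p2
    [WR] p2, p2 ⊢ p2, p1
      [WL] p2, p2 ⊢ p2
        [Ax] p2 ⊢ p2

Result: YES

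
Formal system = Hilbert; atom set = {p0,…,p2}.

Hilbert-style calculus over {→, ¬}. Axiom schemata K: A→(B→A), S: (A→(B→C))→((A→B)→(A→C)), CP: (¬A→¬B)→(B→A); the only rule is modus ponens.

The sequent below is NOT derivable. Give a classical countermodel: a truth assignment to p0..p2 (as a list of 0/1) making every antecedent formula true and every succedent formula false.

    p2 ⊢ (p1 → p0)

Search for a countermodel by truth-table:
  v=000: Γ:[p2=F] Δ:[(p1 → p0)=T] refutes=False
  v=001: Γ:[p2=T] Δ:[(p1 → p0)=T] refutes=False
  v=010: Γ:[p2=F] Δ:[(p1 → p0)=F] refutes=False
  v=011: Γ:[p2=T] Δ:[(p1 → p0)=F] refutes=True  ← countermodel

Result: [0, 1, 1]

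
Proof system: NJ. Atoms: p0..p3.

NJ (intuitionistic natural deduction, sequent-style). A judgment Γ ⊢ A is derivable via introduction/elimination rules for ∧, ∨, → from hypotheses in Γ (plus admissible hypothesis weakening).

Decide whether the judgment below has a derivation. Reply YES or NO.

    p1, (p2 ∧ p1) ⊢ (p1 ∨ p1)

Derivation (root first):
[Wk] p1, (p2 ∧ p1) ⊢ (p1 ∨ p1)
  [∨I₁] p1 ⊢ (p1 ∨ p1)
    [Ax] p1 ⊢ p1

Result: YES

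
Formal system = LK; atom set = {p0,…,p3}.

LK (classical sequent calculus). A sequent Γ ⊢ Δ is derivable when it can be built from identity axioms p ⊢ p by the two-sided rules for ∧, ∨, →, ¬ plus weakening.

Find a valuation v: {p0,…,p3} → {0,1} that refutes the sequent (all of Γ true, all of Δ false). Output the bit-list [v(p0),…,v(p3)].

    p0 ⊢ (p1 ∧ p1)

Search for a countermodel by truth-table:
  v=0000: Γ:[p0=F] Δ:[(p1 ∧ p1)=F] refutes=False
  v=0001: Γ:[p0=F] Δ:[(p1 ∧ p1)=F] refutes=False
  v=0010: Γ:[p0=F] Δ:[(p1 ∧ p1)=F] refutes=False
  v=0011: Γ:[p0=F] Δ:[(p1 ∧ p1)=F] refutes=False
  v=0100: Γ:[p0=F] Δ:[(p1 ∧ p1)=T] refutes=False
  v=0101: Γ:[p0=F] Δ:[(p1 ∧ p1)=T] refutes=False
  v=0110: Γ:[p0=F] Δ:[(p1 ∧ p1)=T] refutes=False
  v=0111: Γ:[p0=F] Δ:[(p1 ∧ p1)=T] refutes=False
  v=1000: Γ:[p0=T] Δ:[(p1 ∧ p1)=F] refutes=True  ← countermodel

Result: [1, 0, 0, 0]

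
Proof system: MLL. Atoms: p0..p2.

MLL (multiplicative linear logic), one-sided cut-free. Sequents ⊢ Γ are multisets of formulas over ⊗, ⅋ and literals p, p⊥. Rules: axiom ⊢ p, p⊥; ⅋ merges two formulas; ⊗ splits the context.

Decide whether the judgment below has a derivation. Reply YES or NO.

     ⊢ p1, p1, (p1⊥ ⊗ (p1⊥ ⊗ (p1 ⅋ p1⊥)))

Derivation (root first):
[⊗]  ⊢ p1, p1, (p1⊥ ⊗ (p1⊥ ⊗ (p1 ⅋ p1⊥)))
  [Ax]  ⊢ p1, p1⊥
  [⊗]  ⊢ p1, (p1⊥ ⊗ (p1 ⅋ p1⊥))
    [Ax]  ⊢ p1, p1⊥
    [⅋]  ⊢ (p1 ⅋ p1⊥)
      [Ax]  ⊢ p1, p1⊥

Result: YES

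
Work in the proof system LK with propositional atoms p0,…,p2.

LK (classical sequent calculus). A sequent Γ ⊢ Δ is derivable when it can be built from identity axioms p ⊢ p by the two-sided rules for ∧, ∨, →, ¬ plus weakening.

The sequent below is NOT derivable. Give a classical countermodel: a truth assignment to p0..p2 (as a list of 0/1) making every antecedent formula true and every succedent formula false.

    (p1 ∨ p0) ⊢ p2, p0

Truth-table refutation:
  v=000: Γ:[(p1 ∨ p0)=F] Δ:[p2=F, p0=F] refutes=False
  v=001: Γ:[(p1 ∨ p0)=F] Δ:[p2=T, p0=F] refutes=False
  v=010: Γ:[(p1 ∨ p0)=T] Δ:[p2=F, p0=F] refutes=True  ← countermodel

Result: [0, 1, 0]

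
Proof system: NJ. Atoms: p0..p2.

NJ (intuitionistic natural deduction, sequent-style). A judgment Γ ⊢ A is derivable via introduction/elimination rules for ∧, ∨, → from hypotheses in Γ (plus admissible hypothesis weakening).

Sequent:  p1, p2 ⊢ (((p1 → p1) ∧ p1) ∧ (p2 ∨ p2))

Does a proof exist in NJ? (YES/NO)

Proof tree:
[∧I] p1, p2 ⊢ (((p1 → p1) ∧ p1) ∧ (p2 ∨ p2))
  [∧I] p1 ⊢ ((p1 → p1) ∧ p1)
    [→I]  ⊢ (p1 → p1)
      [Ax] p1 ⊢ p1
    [Ax] p1 ⊢ p1
  [∨I₂] p2 ⊢ (p2 ∨ p2)
    [Ax] p2 ⊢ p2

Result: YES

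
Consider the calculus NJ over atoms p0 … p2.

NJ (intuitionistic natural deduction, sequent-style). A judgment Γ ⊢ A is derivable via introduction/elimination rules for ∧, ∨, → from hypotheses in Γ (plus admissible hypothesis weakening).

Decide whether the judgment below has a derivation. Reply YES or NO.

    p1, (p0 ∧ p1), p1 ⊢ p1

Derivation trace:
[Wk] p1, (p0 ∧ p1), p1 ⊢ p1
  [Wk] p1, (p0 ∧ p1) ⊢ p1
    [Ax] p1 ⊢ p1

Result: YES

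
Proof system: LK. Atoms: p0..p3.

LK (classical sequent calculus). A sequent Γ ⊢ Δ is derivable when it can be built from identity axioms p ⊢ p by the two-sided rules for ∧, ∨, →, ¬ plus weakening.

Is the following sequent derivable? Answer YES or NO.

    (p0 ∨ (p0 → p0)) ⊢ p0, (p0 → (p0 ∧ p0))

Proof tree:
[→R] (p0 ∨ (p0 → p0)) ⊢ p0, (p0 → (p0 ∧ p0))
  [∨L] p0, (p0 ∨ (p0 → p0)) ⊢ (p0 ∧ p0), p0
    [∧R] p0 ⊢ (p0 ∧ p0)
      [Ax] p0 ⊢ p0
      [Ax] p0 ⊢ p0
    [→L] p0, (p0 → p0) ⊢ p0
      [Ax] p0 ⊢ p0
      [Ax] p0 ⊢ p0

Result: YES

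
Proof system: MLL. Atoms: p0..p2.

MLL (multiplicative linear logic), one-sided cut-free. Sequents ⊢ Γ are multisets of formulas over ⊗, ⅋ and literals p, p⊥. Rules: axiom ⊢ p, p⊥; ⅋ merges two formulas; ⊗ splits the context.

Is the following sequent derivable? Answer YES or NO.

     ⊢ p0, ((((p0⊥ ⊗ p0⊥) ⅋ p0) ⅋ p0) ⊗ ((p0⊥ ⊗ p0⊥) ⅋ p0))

Derivation trace:
[⊗]  ⊢ p0, ((((p0⊥ ⊗ p0⊥) ⅋ p0) ⅋ p0) ⊗ ((p0⊥ ⊗ p0⊥) ⅋ p0))
  [⅋]  ⊢ (((p0⊥ ⊗ p0⊥) ⅋ p0) ⅋ p0)
    [⅋]  ⊢ p0, ((p0⊥ ⊗ p0⊥) ⅋ p0)
      [⊗]  ⊢ p0, p0, (p0⊥ ⊗ p0⊥)
        [Ax]  ⊢ p0, p0⊥
        [Ax]  ⊢ p0, p0⊥
  [⅋]  ⊢ p0, ((p0⊥ ⊗ p0⊥) ⅋ p0)
    [⊗]  ⊢ p0, p0, (p0⊥ ⊗ p0⊥)
      [Ax]  ⊢ p0, p0⊥
      [Ax]  ⊢ p0, p0⊥

Result: YES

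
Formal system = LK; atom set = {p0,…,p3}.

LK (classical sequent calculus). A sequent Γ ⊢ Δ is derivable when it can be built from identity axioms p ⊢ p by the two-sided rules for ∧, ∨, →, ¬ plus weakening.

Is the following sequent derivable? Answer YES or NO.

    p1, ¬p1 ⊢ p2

Derivation trace:
[WR] p1, ¬p1 ⊢ p2
  [¬L] p1, ¬p1 ⊢ 
    [Ax] p1 ⊢ p1

Result: YES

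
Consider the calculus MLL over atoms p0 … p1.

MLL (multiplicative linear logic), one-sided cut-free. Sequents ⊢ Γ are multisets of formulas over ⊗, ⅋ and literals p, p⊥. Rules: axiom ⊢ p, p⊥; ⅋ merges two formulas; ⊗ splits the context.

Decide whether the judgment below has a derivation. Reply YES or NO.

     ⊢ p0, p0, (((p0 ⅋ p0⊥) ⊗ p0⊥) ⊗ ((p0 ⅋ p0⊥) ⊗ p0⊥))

Derivation (root first):
[⊗]  ⊢ p0, p0, (((p0 ⅋ p0⊥) ⊗ p0⊥) ⊗ ((p0 ⅋ p0⊥) ⊗ p0⊥))
  [⊗]  ⊢ p0, ((p0 ⅋ p0⊥) ⊗ p0⊥)
    [⅋]  ⊢ (p0 ⅋ p0⊥)
      [Ax]  ⊢ p0, p0⊥
    [Ax]  ⊢ p0, p0⊥
  [⊗]  ⊢ p0, ((p0 ⅋ p0⊥) ⊗ p0⊥)
    [⅋]  ⊢ (p0 ⅋ p0⊥)
      [Ax]  ⊢ p0, p0⊥
    [Ax]  ⊢ p0, p0⊥

Result: YES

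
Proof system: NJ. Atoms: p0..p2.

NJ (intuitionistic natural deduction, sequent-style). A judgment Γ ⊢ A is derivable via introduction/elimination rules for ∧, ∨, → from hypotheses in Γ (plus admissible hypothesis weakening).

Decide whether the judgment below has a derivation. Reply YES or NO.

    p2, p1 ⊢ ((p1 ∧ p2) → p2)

Proof tree:
[→I] p2, p1 ⊢ ((p1 ∧ p2) → p2)
  [Wk] p2, (p1 ∧ p2), p1 ⊢ p2
    [Wk] p2, (p1 ∧ p2) ⊢ p2
      [Ax] p2 ⊢ p2

Result: YES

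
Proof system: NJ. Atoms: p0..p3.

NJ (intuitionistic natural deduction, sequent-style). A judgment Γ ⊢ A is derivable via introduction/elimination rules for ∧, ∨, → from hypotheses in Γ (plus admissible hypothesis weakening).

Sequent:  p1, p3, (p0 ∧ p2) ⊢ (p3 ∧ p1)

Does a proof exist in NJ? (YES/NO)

Derivation trace:
[∧I] p1, p3, (p0 ∧ p2) ⊢ (p3 ∧ p1)
  [Wk] p3, (p0 ∧ p2) ⊢ p3
    [Ax] p3 ⊢ p3
  [Ax] p1 ⊢ p1

Result: YES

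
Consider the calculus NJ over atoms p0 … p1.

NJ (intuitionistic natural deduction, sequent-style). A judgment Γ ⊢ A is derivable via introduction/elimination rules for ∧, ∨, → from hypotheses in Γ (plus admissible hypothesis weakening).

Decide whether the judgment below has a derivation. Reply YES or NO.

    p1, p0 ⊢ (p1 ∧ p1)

Derivation trace:
[Wk] p1, p0 ⊢ (p1 ∧ p1)
  [∧I] p1 ⊢ (p1 ∧ p1)
    [Ax] p1 ⊢ p1
    [Ax] p1 ⊢ p1

Result: YES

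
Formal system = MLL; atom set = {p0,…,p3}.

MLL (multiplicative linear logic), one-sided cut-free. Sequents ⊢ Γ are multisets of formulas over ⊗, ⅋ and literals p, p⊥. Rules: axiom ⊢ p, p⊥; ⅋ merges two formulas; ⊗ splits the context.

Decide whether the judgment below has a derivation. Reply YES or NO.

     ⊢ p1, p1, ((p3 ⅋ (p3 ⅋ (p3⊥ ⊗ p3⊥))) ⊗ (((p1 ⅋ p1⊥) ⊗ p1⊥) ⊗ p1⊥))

Derivation (root first):
[⊗]  ⊢ p1, p1, ((p3 ⅋ (p3 ⅋ (p3⊥ ⊗ p3⊥))) ⊗ (((p1 ⅋ p1⊥) ⊗ p1⊥) ⊗ p1⊥))
  [⅋]  ⊢ (p3 ⅋ (p3 ⅋ (p3⊥ ⊗ p3⊥)))
    [⅋]  ⊢ p3, (p3 ⅋ (p3⊥ ⊗ p3⊥))
      [⊗]  ⊢ p3, p3, (p3⊥ ⊗ p3⊥)
        [Ax]  ⊢ p3, p3⊥
        [Ax]  ⊢ p3, p3⊥
  [⊗]  ⊢ p1, p1, (((p1 ⅋ p1⊥) ⊗ p1⊥) ⊗ p1⊥)
    [⊗]  ⊢ p1, ((p1 ⅋ p1⊥) ⊗ p1⊥)
      [⅋]  ⊢ (p1 ⅋ p1⊥)
        [Ax]  ⊢ p1, p1⊥
      [Ax]  ⊢ p1, p1⊥
    [Ax]  ⊢ p1, p1⊥

Result: YES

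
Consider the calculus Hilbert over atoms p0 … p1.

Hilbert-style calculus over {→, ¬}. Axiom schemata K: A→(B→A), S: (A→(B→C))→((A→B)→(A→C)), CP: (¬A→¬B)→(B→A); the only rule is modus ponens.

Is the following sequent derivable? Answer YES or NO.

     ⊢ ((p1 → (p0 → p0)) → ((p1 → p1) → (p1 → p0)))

Search for a countermodel by truth-table:
  v=00: Γ:[] Δ:[((p1 → (p0 → p0)) → ((p1 → p1) → (p1 → p0)))=T] refutes=False
  v=01: Γ:[] Δ:[((p1 → (p0 → p0)) → ((p1 → p1) → (p1 → p0)))=F] refutes=True  ← countermodel

Result: NO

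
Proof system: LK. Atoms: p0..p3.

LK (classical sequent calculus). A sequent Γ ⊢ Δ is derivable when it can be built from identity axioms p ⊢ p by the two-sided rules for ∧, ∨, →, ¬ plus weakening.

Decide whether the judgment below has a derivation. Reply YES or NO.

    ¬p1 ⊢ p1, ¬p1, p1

Derivation (root first):
[¬L] ¬p1 ⊢ p1, ¬p1, p1
  [WR]  ⊢ p1, ¬p1, p1, p1
    [WR]  ⊢ p1, ¬p1, p1
      [¬R]  ⊢ p1, ¬p1
        [Ax] p1 ⊢ p1

Result: YES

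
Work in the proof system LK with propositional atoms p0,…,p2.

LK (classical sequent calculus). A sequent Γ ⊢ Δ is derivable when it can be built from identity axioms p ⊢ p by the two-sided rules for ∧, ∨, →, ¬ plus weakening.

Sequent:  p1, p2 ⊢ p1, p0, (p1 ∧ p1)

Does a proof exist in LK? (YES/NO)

Derivation trace:
[∧R] p1, p2 ⊢ p1, p0, (p1 ∧ p1)
  [WR] p1, p2 ⊢ p1, p0, p1
    [WR] p1, p2 ⊢ p1, p0
      [WL] p1, p2 ⊢ p1
        [Ax] p1 ⊢ p1
  [WL] p1, p2 ⊢ p1
    [Ax] p1 ⊢ p1

Result: YES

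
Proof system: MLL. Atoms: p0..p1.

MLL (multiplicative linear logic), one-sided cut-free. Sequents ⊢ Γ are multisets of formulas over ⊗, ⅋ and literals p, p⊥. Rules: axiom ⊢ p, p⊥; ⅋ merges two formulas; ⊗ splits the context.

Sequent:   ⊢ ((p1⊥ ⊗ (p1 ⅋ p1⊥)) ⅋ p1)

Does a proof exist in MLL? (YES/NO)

Derivation (root first):
[⅋]  ⊢ ((p1⊥ ⊗ (p1 ⅋ p1⊥)) ⅋ p1)
  [⊗]  ⊢ p1, (p1⊥ ⊗ (p1 ⅋ p1⊥))
    [Ax]  ⊢ p1, p1⊥
    [⅋]  ⊢ (p1 ⅋ p1⊥)
      [Ax]  ⊢ p1, p1⊥

Result: YES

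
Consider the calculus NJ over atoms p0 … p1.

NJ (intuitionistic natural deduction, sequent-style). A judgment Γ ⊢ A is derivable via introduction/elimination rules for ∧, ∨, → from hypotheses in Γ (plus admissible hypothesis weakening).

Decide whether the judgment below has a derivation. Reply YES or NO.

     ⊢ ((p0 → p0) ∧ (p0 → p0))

Derivation (root first):
[∧I]  ⊢ ((p0 → p0) ∧ (p0 → p0))
  [→I]  ⊢ (p0 → p0)
    [Ax] p0 ⊢ p0
  [→I]  ⊢ (p0 → p0)
    [Ax] p0 ⊢ p0

Result: YES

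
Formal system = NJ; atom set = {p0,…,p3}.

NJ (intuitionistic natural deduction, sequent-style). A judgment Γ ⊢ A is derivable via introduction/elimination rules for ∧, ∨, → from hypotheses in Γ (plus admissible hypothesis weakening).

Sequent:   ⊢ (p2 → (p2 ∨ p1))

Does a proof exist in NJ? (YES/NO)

Proof tree:
[→I]  ⊢ (p2 → (p2 ∨ p1))
  [∨I₁] p2 ⊢ (p2 ∨ p1)
    [Ax] p2 ⊢ p2

Result: YES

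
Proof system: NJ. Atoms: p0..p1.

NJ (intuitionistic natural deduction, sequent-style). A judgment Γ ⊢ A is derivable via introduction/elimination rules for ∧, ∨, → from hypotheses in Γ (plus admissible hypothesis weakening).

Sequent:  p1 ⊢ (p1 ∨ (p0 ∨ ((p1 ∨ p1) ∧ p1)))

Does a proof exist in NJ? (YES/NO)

Derivation trace:
[∨I₂] p1 ⊢ (p1 ∨ (p0 ∨ ((p1 ∨ p1) ∧ p1)))
  [∨I₂] p1 ⊢ (p0 ∨ ((p1 ∨ p1) ∧ p1))
    [∧I] p1 ⊢ ((p1 ∨ p1) ∧ p1)
      [∨I₂] p1 ⊢ (p1 ∨ p1)
        [Ax] p1 ⊢ p1
      [Ax] p1 ⊢ p1

Result: YES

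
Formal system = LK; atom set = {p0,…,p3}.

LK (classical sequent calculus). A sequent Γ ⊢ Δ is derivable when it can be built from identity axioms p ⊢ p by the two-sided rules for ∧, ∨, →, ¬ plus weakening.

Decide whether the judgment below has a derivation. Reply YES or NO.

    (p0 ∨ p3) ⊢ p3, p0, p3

Derivation (root first):
[WR] (p0 ∨ p3) ⊢ p3, p0, p3
  [∨L] (p0 ∨ p3) ⊢ p3, p0
    [Ax] p0 ⊢ p0
    [Ax] p3 ⊢ p3

Result: YES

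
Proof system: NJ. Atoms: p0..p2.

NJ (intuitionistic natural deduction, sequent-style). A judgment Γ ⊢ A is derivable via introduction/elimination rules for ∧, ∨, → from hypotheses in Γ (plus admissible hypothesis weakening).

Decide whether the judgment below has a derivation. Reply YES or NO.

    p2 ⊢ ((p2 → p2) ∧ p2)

Derivation (root first):
[∧I] p2 ⊢ ((p2 → p2) ∧ p2)
  [→I]  ⊢ (p2 → p2)
    [Ax] p2 ⊢ p2
  [Ax] p2 ⊢ p2

Result: YES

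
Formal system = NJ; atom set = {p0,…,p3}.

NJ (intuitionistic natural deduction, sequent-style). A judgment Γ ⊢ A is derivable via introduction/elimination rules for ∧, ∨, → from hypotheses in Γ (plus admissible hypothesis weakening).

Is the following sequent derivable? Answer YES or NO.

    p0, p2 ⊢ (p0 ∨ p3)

Derivation (root first):
[Wk] p0, p2 ⊢ (p0 ∨ p3)
  [∨I₁] p0 ⊢ (p0 ∨ p3)
    [Ax] p0 ⊢ p0

Result: YES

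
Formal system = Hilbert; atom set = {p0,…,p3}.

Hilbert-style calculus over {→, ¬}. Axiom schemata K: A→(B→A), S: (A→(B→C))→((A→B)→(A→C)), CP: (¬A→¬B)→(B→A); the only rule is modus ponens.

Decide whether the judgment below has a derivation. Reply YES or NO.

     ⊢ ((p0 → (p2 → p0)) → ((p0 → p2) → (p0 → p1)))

Search for a countermodel by truth-table:
  v=0000: Γ:[] Δ:[((p0 → (p2 → p0)) → ((p0 → p2) → (p0 → p1)))=T] refutes=False
  v=0001: Γ:[] Δ:[((p0 → (p2 → p0)) → ((p0 → p2) → (p0 → p1)))=T] refutes=False
  v=0010: Γ:[] Δ:[((p0 → (p2 → p0)) → ((p0 → p2) → (p0 → p1)))=T] refutes=False
  v=0011: Γ:[] Δ:[((p0 → (p2 → p0)) → ((p0 → p2) → (p0 → p1)))=T] refutes=False
  v=0100: Γ:[] Δ:[((p0 → (p2 → p0)) → ((p0 → p2) → (p0 → p1)))=T] refutes=False
  v=0101: Γ:[] Δ:[((p0 → (p2 → p0)) → ((p0 → p2) → (p0 → p1)))=T] refutes=False
  v=0110: Γ:[] Δ:[((p0 → (p2 → p0)) → ((p0 → p2) → (p0 → p1)))=T] refutes=False
  v=0111: Γ:[] Δ:[((p0 → (p2 → p0)) → ((p0 → p2) → (p0 → p1)))=T] refutes=False
  v=1000: Γ:[] Δ:[((p0 → (p2 → p0)) → ((p0 → p2) → (p0 → p1)))=T] refutes=False
  v=1001: Γ:[] Δ:[((p0 → (p2 → p0)) → ((p0 → p2) → (p0 → p1)))=T] refutes=False
  v=1010: Γ:[] Δ:[((p0 → (p2 → p0)) → ((p0 → p2) → (p0 → p1)))=F] refutes=True  ← countermodel

Result: NO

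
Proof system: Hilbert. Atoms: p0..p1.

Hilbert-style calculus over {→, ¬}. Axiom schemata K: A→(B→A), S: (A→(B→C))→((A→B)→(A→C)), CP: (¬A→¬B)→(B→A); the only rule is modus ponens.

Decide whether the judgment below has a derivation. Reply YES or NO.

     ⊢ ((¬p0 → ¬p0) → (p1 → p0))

Truth-table refutation:
  v=00: Γ:[] Δ:[((¬p0 → ¬p0) → (p1 → p0))=T] refutes=False
  v=01: Γ:[] Δ:[((¬p0 → ¬p0) → (p1 → p0))=F] refutes=True  ← countermodel

Result: NO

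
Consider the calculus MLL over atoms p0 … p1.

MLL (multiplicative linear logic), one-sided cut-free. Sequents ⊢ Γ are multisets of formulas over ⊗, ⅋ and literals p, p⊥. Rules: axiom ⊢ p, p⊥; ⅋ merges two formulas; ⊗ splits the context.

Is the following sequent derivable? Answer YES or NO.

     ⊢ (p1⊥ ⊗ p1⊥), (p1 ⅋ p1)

Derivation trace:
[⅋]  ⊢ (p1⊥ ⊗ p1⊥), (p1 ⅋ p1)
  [⊗]  ⊢ p1, p1, (p1⊥ ⊗ p1⊥)
    [Ax]  ⊢ p1, p1⊥
    [Ax]  ⊢ p1, p1⊥

Result: YES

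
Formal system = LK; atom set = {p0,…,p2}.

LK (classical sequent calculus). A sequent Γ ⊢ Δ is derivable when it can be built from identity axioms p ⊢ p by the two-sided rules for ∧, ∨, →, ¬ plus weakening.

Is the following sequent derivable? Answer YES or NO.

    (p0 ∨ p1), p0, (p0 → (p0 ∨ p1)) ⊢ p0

Derivation trace:
[→L] (p0 ∨ p1), p0, (p0 → (p0 ∨ p1)) ⊢ p0
  [WR] p0, (p0 ∨ p1) ⊢ p0, p0
    [∨L] p0, (p0 ∨ p1) ⊢ p0
      [Ax] p0 ⊢ p0
      [WL] p0, p1 ⊢ p0
        [Ax] p0 ⊢ p0
  [∨L] p0, (p0 ∨ p1) ⊢ p0
    [Ax] p0 ⊢ p0
    [WL] p0, p1 ⊢ p0
      [Ax] p0 ⊢ p0

Result: YES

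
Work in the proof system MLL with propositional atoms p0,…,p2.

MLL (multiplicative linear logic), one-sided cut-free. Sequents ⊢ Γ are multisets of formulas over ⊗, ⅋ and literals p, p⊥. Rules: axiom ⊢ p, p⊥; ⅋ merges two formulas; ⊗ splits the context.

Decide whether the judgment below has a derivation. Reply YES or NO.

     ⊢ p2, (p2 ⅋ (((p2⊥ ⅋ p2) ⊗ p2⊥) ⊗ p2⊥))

Derivation trace:
[⅋]  ⊢ p2, (p2 ⅋ (((p2⊥ ⅋ p2) ⊗ p2⊥) ⊗ p2⊥))
  [⊗]  ⊢ p2, p2, (((p2⊥ ⅋ p2) ⊗ p2⊥) ⊗ p2⊥)
    [⊗]  ⊢ p2, ((p2⊥ ⅋ p2) ⊗ p2⊥)
      [⅋]  ⊢ (p2⊥ ⅋ p2)
        [Ax]  ⊢ p2, p2⊥
      [Ax]  ⊢ p2, p2⊥
    [Ax]  ⊢ p2, p2⊥

Result: YES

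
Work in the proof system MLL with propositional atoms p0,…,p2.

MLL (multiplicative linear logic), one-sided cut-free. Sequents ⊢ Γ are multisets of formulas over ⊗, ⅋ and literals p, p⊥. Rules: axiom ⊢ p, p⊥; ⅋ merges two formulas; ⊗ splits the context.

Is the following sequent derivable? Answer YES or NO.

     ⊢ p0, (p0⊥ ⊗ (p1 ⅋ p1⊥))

Derivation trace:
[⊗]  ⊢ p0, (p0⊥ ⊗ (p1 ⅋ p1⊥))
  [Ax]  ⊢ p0, p0⊥
  [⅋]  ⊢ (p1 ⅋ p1⊥)
    [Ax]  ⊢ p1, p1⊥

Result: YES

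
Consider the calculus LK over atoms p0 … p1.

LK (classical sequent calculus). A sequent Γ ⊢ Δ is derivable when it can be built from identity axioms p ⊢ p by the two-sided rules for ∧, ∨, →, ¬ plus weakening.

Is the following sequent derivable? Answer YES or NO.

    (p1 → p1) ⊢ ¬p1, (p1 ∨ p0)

Proof tree:
[∨R] (p1 → p1) ⊢ ¬p1, (p1 ∨ p0)
  [WR] (p1 → p1) ⊢ p1, ¬p1, p0
    [¬R] (p1 → p1) ⊢ p1, ¬p1
      [→L] p1, (p1 → p1) ⊢ p1
        [Ax] p1 ⊢ p1
        [Ax] p1 ⊢ p1

Result: YES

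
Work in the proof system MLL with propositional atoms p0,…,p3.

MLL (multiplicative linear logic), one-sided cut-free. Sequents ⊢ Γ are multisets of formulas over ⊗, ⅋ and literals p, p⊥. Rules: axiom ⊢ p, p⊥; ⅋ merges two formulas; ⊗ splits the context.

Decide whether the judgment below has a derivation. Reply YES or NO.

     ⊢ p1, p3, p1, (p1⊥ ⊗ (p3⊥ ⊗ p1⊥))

Derivation trace:
[⊗]  ⊢ p1, p3, p1, (p1⊥ ⊗ (p3⊥ ⊗ p1⊥))
  [Ax]  ⊢ p1, p1⊥
  [⊗]  ⊢ p3, p1, (p3⊥ ⊗ p1⊥)
    [Ax]  ⊢ p3, p3⊥
    [Ax]  ⊢ p1, p1⊥

Result: YES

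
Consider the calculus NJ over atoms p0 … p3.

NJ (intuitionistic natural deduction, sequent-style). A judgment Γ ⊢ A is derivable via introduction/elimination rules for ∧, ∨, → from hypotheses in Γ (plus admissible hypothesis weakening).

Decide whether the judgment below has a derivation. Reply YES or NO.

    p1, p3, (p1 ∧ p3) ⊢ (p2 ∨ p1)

Derivation trace:
[Wk] p1, p3, (p1 ∧ p3) ⊢ (p2 ∨ p1)
  [∨I₂] p1, p3 ⊢ (p2 ∨ p1)
    [Wk] p1, p3 ⊢ p1
      [Ax] p1 ⊢ p1

Result: YES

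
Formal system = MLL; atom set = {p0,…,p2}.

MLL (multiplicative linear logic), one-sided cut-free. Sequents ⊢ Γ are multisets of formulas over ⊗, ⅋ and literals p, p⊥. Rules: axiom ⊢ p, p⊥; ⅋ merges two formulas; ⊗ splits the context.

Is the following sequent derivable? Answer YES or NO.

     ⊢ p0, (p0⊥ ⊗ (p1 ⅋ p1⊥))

Derivation (root first):
[⊗]  ⊢ p0, (p0⊥ ⊗ (p1 ⅋ p1⊥))
  [Ax]  ⊢ p0, p0⊥
  [⅋]  ⊢ (p1 ⅋ p1⊥)
    [Ax]  ⊢ p1, p1⊥

Result: YES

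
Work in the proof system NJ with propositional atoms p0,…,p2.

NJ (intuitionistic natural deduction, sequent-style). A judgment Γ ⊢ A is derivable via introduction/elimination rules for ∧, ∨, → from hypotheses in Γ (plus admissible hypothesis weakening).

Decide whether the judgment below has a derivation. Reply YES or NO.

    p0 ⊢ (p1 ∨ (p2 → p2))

Derivation trace:
[∨I₂] p0 ⊢ (p1 ∨ (p2 → p2))
  [Wk] p0 ⊢ (p2 → p2)
    [→I]  ⊢ (p2 → p2)
      [Ax] p2 ⊢ p2

Result: YES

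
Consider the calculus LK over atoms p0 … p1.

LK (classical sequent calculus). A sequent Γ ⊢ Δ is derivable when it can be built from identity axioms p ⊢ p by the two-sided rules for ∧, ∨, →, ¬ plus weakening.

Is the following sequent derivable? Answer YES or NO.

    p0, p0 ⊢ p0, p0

Derivation trace:
[WR] p0, p0 ⊢ p0, p0
  [WL] p0, p0 ⊢ p0
    [Ax] p0 ⊢ p0

Result: YES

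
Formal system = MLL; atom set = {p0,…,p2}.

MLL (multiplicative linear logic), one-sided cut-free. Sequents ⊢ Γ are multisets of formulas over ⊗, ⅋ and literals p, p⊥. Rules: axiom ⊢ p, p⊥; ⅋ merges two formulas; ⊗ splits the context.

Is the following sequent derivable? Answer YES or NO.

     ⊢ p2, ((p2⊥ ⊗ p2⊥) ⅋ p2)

Derivation trace:
[⅋]  ⊢ p2, ((p2⊥ ⊗ p2⊥) ⅋ p2)
  [⊗]  ⊢ p2, p2, (p2⊥ ⊗ p2⊥)
    [Ax]  ⊢ p2, p2⊥
    [Ax]  ⊢ p2, p2⊥

Result: YES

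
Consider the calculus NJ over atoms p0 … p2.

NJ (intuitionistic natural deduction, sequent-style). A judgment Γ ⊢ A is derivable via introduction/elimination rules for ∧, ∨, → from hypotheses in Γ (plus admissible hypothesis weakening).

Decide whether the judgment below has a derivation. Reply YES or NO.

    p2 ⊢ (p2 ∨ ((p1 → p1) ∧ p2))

Derivation (root first):
[∨I₂] p2 ⊢ (p2 ∨ ((p1 → p1) ∧ p2))
  [∧I] p2 ⊢ ((p1 → p1) ∧ p2)
    [→I]  ⊢ (p1 → p1)
      [Ax] p1 ⊢ p1
    [Ax] p2 ⊢ p2

Result: YES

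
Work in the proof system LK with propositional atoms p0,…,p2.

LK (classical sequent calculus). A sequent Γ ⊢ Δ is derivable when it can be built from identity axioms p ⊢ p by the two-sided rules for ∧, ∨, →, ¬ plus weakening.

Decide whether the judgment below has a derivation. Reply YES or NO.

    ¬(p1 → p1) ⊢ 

Derivation trace:
[¬L] ¬(p1 → p1) ⊢ 
  [→R]  ⊢ (p1 → p1)
    [Ax] p1 ⊢ p1

Result: YES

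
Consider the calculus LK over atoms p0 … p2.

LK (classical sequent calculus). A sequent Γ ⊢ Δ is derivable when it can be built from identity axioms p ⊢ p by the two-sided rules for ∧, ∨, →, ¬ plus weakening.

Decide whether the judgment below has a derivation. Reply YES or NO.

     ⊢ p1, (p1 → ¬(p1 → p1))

Derivation trace:
[→R]  ⊢ p1, (p1 → ¬(p1 → p1))
  [¬R] p1 ⊢ p1, ¬(p1 → p1)
    [→L] p1, (p1 → p1) ⊢ p1
      [Ax] p1 ⊢ p1
      [Ax] p1 ⊢ p1

Result: YES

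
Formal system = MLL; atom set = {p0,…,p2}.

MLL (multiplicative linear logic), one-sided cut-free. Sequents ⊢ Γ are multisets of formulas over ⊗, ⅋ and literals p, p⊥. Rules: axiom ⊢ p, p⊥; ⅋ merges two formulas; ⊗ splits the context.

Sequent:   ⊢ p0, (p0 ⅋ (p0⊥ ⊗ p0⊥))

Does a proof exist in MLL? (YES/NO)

Derivation (root first):
[⅋]  ⊢ p0, (p0 ⅋ (p0⊥ ⊗ p0⊥))
  [⊗]  ⊢ p0, p0, (p0⊥ ⊗ p0⊥)
    [Ax]  ⊢ p0, p0⊥
    [Ax]  ⊢ p0, p0⊥

Result: YES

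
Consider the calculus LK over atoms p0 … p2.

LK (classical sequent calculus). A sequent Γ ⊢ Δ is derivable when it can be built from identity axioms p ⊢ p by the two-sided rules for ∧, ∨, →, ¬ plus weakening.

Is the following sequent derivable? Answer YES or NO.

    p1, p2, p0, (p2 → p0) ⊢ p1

Proof tree:
[→L] p1, p2, p0, (p2 → p0) ⊢ p1
  [Ax] p2 ⊢ p2
  [WL] p1, p0, p0 ⊢ p1
    [WL] p1, p0 ⊢ p1
      [Ax] p1 ⊢ p1

Result: YES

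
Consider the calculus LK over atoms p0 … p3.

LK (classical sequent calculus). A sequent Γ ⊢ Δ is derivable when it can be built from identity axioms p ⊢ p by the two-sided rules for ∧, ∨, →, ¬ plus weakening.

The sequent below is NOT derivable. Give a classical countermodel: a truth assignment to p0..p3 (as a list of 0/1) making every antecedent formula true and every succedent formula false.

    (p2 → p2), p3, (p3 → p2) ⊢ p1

Search for a countermodel by truth-table:
  v=0000: Γ:[(p2 → p2)=T, p3=F, (p3 → p2)=T] Δ:[p1=F] refutes=False
  v=0001: Γ:[(p2 → p2)=T, p3=T, (p3 → p2)=F] Δ:[p1=F] refutes=False
  v=0010: Γ:[(p2 → p2)=T, p3=F, (p3 → p2)=T] Δ:[p1=F] refutes=False
  v=0011: Γ:[(p2 → p2)=T, p3=T, (p3 → p2)=T] Δ:[p1=F] refutes=True  ← countermodel

Result: [0, 0, 1, 1]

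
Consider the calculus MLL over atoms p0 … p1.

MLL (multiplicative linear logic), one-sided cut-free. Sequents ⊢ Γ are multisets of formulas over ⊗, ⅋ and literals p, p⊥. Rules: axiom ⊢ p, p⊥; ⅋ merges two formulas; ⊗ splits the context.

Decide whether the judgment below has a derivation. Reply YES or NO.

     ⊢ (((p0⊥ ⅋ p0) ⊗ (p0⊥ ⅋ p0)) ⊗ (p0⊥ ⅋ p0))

Derivation trace:
[⊗]  ⊢ (((p0⊥ ⅋ p0) ⊗ (p0⊥ ⅋ p0)) ⊗ (p0⊥ ⅋ p0))
  [⊗]  ⊢ ((p0⊥ ⅋ p0) ⊗ (p0⊥ ⅋ p0))
    [⅋]  ⊢ (p0⊥ ⅋ p0)
      [Ax]  ⊢ p0, p0⊥
    [⅋]  ⊢ (p0⊥ ⅋ p0)
      [Ax]  ⊢ p0, p0⊥
  [⅋]  ⊢ (p0⊥ ⅋ p0)
    [Ax]  ⊢ p0, p0⊥

Result: YES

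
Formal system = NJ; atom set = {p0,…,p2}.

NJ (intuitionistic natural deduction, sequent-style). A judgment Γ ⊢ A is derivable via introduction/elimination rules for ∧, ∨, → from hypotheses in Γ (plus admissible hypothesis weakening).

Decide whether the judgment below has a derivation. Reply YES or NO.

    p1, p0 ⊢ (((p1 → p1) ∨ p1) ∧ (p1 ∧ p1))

Derivation (root first):
[∧I] p1, p0 ⊢ (((p1 → p1) ∨ p1) ∧ (p1 ∧ p1))
  [Wk] p0 ⊢ ((p1 → p1) ∨ p1)
    [∨I₁]  ⊢ ((p1 → p1) ∨ p1)
      [→I]  ⊢ (p1 → p1)
        [Ax] p1 ⊢ p1
  [∧I] p1 ⊢ (p1 ∧ p1)
    [Ax] p1 ⊢ p1
    [Ax] p1 ⊢ p1

Result: YES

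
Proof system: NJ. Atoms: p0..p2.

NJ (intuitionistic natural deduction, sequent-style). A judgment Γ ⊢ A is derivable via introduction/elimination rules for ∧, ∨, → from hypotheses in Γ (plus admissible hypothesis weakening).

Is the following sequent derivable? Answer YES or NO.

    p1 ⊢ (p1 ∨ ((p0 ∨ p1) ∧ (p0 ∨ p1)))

Derivation (root first):
[∨I₂] p1 ⊢ (p1 ∨ ((p0 ∨ p1) ∧ (p0 ∨ p1)))
  [∧I] p1 ⊢ ((p0 ∨ p1) ∧ (p0 ∨ p1))
    [∨I₂] p1 ⊢ (p0 ∨ p1)
      [Ax] p1 ⊢ p1
    [∨I₂] p1 ⊢ (p0 ∨ p1)
      [Ax] p1 ⊢ p1

Result: YES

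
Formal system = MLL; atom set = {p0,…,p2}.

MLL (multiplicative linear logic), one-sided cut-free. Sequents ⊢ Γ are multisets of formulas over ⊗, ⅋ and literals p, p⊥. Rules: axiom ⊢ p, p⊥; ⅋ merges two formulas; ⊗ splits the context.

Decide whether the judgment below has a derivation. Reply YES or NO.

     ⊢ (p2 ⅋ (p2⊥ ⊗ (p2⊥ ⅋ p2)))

Derivation trace:
[⅋]  ⊢ (p2 ⅋ (p2⊥ ⊗ (p2⊥ ⅋ p2)))
  [⊗]  ⊢ p2, (p2⊥ ⊗ (p2⊥ ⅋ p2))
    [Ax]  ⊢ p2, p2⊥
    [⅋]  ⊢ (p2⊥ ⅋ p2)
      [Ax]  ⊢ p2, p2⊥

Result: YES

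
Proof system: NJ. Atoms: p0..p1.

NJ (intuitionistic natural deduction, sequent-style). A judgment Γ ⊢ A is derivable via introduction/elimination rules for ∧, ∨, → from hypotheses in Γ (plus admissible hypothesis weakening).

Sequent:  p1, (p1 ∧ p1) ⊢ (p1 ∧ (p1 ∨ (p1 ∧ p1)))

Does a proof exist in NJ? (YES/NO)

Derivation trace:
[∧I] p1, (p1 ∧ p1) ⊢ (p1 ∧ (p1 ∨ (p1 ∧ p1)))
  [Ax] p1 ⊢ p1
  [∨I₂] p1, (p1 ∧ p1) ⊢ (p1 ∨ (p1 ∧ p1))
    [∧I] p1, (p1 ∧ p1) ⊢ (p1 ∧ p1)
      [Ax] p1 ⊢ p1
      [Wk] p1, (p1 ∧ p1) ⊢ p1
        [Ax] p1 ⊢ p1

Result: YES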